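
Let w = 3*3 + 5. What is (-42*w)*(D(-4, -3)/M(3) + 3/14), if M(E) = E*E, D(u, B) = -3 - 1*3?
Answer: 266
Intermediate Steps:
D(u, B) = -6 (D(u, B) = -3 - 3 = -6)
M(E) = E²
w = 14 (w = 9 + 5 = 14)
(-42*w)*(D(-4, -3)/M(3) + 3/14) = (-42*14)*(-6/(3²) + 3/14) = -588*(-6/9 + 3*(1/14)) = -588*(-6*⅑ + 3/14) = -588*(-⅔ + 3/14) = -588*(-19/42) = 266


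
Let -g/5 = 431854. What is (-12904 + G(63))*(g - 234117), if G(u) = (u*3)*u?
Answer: 2386206839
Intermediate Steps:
G(u) = 3*u**2 (G(u) = (3*u)*u = 3*u**2)
g = -2159270 (g = -5*431854 = -2159270)
(-12904 + G(63))*(g - 234117) = (-12904 + 3*63**2)*(-2159270 - 234117) = (-12904 + 3*3969)*(-2393387) = (-12904 + 11907)*(-2393387) = -997*(-2393387) = 2386206839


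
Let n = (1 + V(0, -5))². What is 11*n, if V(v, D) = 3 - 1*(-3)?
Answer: 539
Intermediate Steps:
V(v, D) = 6 (V(v, D) = 3 + 3 = 6)
n = 49 (n = (1 + 6)² = 7² = 49)
11*n = 11*49 = 539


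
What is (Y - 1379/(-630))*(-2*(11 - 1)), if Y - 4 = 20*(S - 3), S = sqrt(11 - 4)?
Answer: 9686/9 - 400*sqrt(7) ≈ 17.922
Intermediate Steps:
S = sqrt(7) ≈ 2.6458
Y = -56 + 20*sqrt(7) (Y = 4 + 20*(sqrt(7) - 3) = 4 + 20*(-3 + sqrt(7)) = 4 + (-60 + 20*sqrt(7)) = -56 + 20*sqrt(7) ≈ -3.0850)
(Y - 1379/(-630))*(-2*(11 - 1)) = ((-56 + 20*sqrt(7)) - 1379/(-630))*(-2*(11 - 1)) = ((-56 + 20*sqrt(7)) - 1379*(-1/630))*(-2*10) = ((-56 + 20*sqrt(7)) + 197/90)*(-20) = (-4843/90 + 20*sqrt(7))*(-20) = 9686/9 - 400*sqrt(7)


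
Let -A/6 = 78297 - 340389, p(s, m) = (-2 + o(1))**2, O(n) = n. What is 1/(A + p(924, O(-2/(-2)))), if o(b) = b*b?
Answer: 1/1572553 ≈ 6.3591e-7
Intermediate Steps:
o(b) = b**2
p(s, m) = 1 (p(s, m) = (-2 + 1**2)**2 = (-2 + 1)**2 = (-1)**2 = 1)
A = 1572552 (A = -6*(78297 - 340389) = -6*(-262092) = 1572552)
1/(A + p(924, O(-2/(-2)))) = 1/(1572552 + 1) = 1/1572553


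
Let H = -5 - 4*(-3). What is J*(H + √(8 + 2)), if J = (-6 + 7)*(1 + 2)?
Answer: 21 + 3*√10 ≈ 30.487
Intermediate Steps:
H = 7 (H = -5 + 12 = 7)
J = 3 (J = 1*3 = 3)
J*(H + √(8 + 2)) = 3*(7 + √(8 + 2)) = 3*(7 + √10) = 21 + 3*√10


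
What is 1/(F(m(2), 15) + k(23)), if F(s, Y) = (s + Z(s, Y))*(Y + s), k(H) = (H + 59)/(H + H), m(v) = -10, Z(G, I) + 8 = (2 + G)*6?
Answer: -23/7549 ≈ -0.0030468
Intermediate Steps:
Z(G, I) = 4 + 6*G (Z(G, I) = -8 + (2 + G)*6 = -8 + (12 + 6*G) = 4 + 6*G)
k(H) = (59 + H)/(2*H) (k(H) = (59 + H)/((2*H)) = (59 + H)*(1/(2*H)) = (59 + H)/(2*H))
F(s, Y) = (4 + 7*s)*(Y + s) (F(s, Y) = (s + (4 + 6*s))*(Y + s) = (4 + 7*s)*(Y + s))
1/(F(m(2), 15) + k(23)) = 1/((4*15 + 4*(-10) + 7*(-10)² + 7*15*(-10)) + (½)*(59 + 23)/23) = 1/((60 - 40 + 7*100 - 1050) + (½)*(1/23)*82) = 1/((60 - 40 + 700 - 1050) + 41/23) = 1/(-330 + 41/23) = 1/(-7549/23) = -23/7549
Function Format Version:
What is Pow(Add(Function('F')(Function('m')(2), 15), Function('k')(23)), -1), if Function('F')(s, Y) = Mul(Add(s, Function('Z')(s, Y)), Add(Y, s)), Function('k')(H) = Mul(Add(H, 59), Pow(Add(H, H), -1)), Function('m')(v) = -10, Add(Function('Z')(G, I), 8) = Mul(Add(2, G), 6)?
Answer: Rational(-23, 7549) ≈ -0.0030468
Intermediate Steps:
Function('Z')(G, I) = Add(4, Mul(6, G)) (Function('Z')(G, I) = Add(-8, Mul(Add(2, G), 6)) = Add(-8, Add(12, Mul(6, G))) = Add(4, Mul(6, G)))
Function('k')(H) = Mul(Rational(1, 2), Pow(H, -1), Add(59, H)) (Function('k')(H) = Mul(Add(59, H), Pow(Mul(2, H), -1)) = Mul(Add(59, H), Mul(Rational(1, 2), Pow(H, -1))) = Mul(Rational(1, 2), Pow(H, -1), Add(59, H)))
Function('F')(s, Y) = Mul(Add(4, Mul(7, s)), Add(Y, s)) (Function('F')(s, Y) = Mul(Add(s, Add(4, Mul(6, s))), Add(Y, s)) = Mul(Add(4, Mul(7, s)), Add(Y, s)))
Pow(Add(Function('F')(Function('m')(2), 15), Function('k')(23)), -1) = Pow(Add(Add(Mul(4, 15), Mul(4, -10), Mul(7, Pow(-10, 2)), Mul(7, 15, -10)), Mul(Rational(1, 2), Pow(23, -1), Add(59, 23))), -1) = Pow(Add(Add(60, -40, Mul(7, 100), -1050), Mul(Rational(1, 2), Rational(1, 23), 82)), -1) = Pow(Add(Add(60, -40, 700, -1050), Rational(41, 23)), -1) = Pow(Add(-330, Rational(41, 23)), -1) = Pow(Rational(-7549, 23), -1) = Rational(-23, 7549)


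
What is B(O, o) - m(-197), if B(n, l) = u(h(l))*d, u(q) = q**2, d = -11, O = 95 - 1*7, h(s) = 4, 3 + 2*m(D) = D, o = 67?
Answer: -76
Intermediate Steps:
m(D) = -3/2 + D/2
O = 88 (O = 95 - 7 = 88)
B(n, l) = -176 (B(n, l) = 4**2*(-11) = 16*(-11) = -176)
B(O, o) - m(-197) = -176 - (-3/2 + (1/2)*(-197)) = -176 - (-3/2 - 197/2) = -176 - 1*(-100) = -176 + 100 = -76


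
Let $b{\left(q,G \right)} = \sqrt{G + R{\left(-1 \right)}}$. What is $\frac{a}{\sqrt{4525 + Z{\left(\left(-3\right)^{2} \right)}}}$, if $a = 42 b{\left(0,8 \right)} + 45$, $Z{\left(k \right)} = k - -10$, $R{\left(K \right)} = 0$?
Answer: $\frac{21 \sqrt{142}}{142} + \frac{45 \sqrt{71}}{568} \approx 2.4298$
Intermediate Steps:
$b{\left(q,G \right)} = \sqrt{G}$ ($b{\left(q,G \right)} = \sqrt{G + 0} = \sqrt{G}$)
$Z{\left(k \right)} = 10 + k$ ($Z{\left(k \right)} = k + 10 = 10 + k$)
$a = 45 + 84 \sqrt{2}$ ($a = 42 \sqrt{8} + 45 = 42 \cdot 2 \sqrt{2} + 45 = 84 \sqrt{2} + 45 = 45 + 84 \sqrt{2} \approx 163.79$)
$\frac{a}{\sqrt{4525 + Z{\left(\left(-3\right)^{2} \right)}}} = \frac{45 + 84 \sqrt{2}}{\sqrt{4525 + \left(10 + \left(-3\right)^{2}\right)}} = \frac{45 + 84 \sqrt{2}}{\sqrt{4525 + \left(10 + 9\right)}} = \frac{45 + 84 \sqrt{2}}{\sqrt{4525 + 19}} = \frac{45 + 84 \sqrt{2}}{\sqrt{4544}} = \frac{45 + 84 \sqrt{2}}{8 \sqrt{71}} = \left(45 + 84 \sqrt{2}\right) \frac{\sqrt{71}}{568} = \frac{\sqrt{71} \left(45 + 84 \sqrt{2}\right)}{568}$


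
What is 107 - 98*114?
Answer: -11065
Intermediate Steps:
107 - 98*114 = 107 - 11172 = -11065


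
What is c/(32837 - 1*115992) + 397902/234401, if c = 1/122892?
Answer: 4066194064988119/2395363569628260 ≈ 1.6975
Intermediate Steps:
c = 1/122892 ≈ 8.1372e-6
c/(32837 - 1*115992) + 397902/234401 = 1/(122892*(32837 - 1*115992)) + 397902/234401 = 1/(122892*(32837 - 115992)) + 397902*(1/234401) = (1/122892)/(-83155) + 397902/234401 = (1/122892)*(-1/83155) + 397902/234401 = -1/10219084260 + 397902/234401 = 4066194064988119/2395363569628260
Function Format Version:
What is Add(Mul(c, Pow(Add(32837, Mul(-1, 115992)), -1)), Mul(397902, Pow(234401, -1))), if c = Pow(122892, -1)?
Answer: Rational(4066194064988119, 2395363569628260) ≈ 1.6975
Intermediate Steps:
c = Rational(1, 122892) ≈ 8.1372e-6
Add(Mul(c, Pow(Add(32837, Mul(-1, 115992)), -1)), Mul(397902, Pow(234401, -1))) = Add(Mul(Rational(1, 122892), Pow(Add(32837, Mul(-1, 115992)), -1)), Mul(397902, Pow(234401, -1))) = Add(Mul(Rational(1, 122892), Pow(Add(32837, -115992), -1)), Mul(397902, Rational(1, 234401))) = Add(Mul(Rational(1, 122892), Pow(-83155, -1)), Rational(397902, 234401)) = Add(Mul(Rational(1, 122892), Rational(-1, 83155)), Rational(397902, 234401)) = Add(Rational(-1, 10219084260), Rational(397902, 234401)) = Rational(4066194064988119, 2395363569628260)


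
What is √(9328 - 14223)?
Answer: I*√4895 ≈ 69.964*I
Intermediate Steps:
√(9328 - 14223) = √(-4895) = I*√4895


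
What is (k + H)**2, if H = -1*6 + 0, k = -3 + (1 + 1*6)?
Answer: 4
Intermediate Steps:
k = 4 (k = -3 + (1 + 6) = -3 + 7 = 4)
H = -6 (H = -6 + 0 = -6)
(k + H)**2 = (4 - 6)**2 = (-2)**2 = 4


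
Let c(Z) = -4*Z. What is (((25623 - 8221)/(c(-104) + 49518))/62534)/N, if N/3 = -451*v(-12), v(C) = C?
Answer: 791/2304458693928 ≈ 3.4325e-10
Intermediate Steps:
N = 16236 (N = 3*(-451*(-12)) = 3*5412 = 16236)
(((25623 - 8221)/(c(-104) + 49518))/62534)/N = (((25623 - 8221)/(-4*(-104) + 49518))/62534)/16236 = ((17402/(416 + 49518))*(1/62534))*(1/16236) = ((17402/49934)*(1/62534))*(1/16236) = ((17402*(1/49934))*(1/62534))*(1/16236) = ((8701/24967)*(1/62534))*(1/16236) = (8701/1561286378)*(1/16236) = 791/2304458693928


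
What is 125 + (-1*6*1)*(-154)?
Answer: 1049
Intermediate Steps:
125 + (-1*6*1)*(-154) = 125 - 6*1*(-154) = 125 - 6*(-154) = 125 + 924 = 1049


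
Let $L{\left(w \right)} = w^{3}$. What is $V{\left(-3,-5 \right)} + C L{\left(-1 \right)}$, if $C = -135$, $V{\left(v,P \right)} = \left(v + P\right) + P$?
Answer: $122$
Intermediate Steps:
$V{\left(v,P \right)} = v + 2 P$ ($V{\left(v,P \right)} = \left(P + v\right) + P = v + 2 P$)
$V{\left(-3,-5 \right)} + C L{\left(-1 \right)} = \left(-3 + 2 \left(-5\right)\right) - 135 \left(-1\right)^{3} = \left(-3 - 10\right) - -135 = -13 + 135 = 122$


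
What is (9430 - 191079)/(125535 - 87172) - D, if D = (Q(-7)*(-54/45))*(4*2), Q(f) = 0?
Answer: -13973/2951 ≈ -4.7350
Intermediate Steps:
D = 0 (D = (0*(-54/45))*(4*2) = (0*(-54*1/45))*8 = (0*(-6/5))*8 = 0*8 = 0)
(9430 - 191079)/(125535 - 87172) - D = (9430 - 191079)/(125535 - 87172) - 1*0 = -181649/38363 + 0 = -181649*1/38363 + 0 = -13973/2951 + 0 = -13973/2951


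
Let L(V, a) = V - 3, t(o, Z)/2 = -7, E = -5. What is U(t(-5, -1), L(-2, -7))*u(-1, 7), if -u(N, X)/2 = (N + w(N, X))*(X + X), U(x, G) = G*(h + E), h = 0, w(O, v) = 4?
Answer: -2100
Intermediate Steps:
t(o, Z) = -14 (t(o, Z) = 2*(-7) = -14)
L(V, a) = -3 + V
U(x, G) = -5*G (U(x, G) = G*(0 - 5) = G*(-5) = -5*G)
u(N, X) = -4*X*(4 + N) (u(N, X) = -2*(N + 4)*(X + X) = -2*(4 + N)*2*X = -4*X*(4 + N))
U(t(-5, -1), L(-2, -7))*u(-1, 7) = (-5*(-3 - 2))*(-4*7*(4 - 1)) = (-5*(-5))*(-4*7*3) = 25*(-84) = -2100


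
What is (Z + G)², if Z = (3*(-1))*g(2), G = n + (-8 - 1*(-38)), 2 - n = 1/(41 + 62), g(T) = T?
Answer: 7166329/10609 ≈ 675.50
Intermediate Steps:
n = 205/103 (n = 2 - 1/(41 + 62) = 2 - 1/103 = 205/103 ≈ 1.9903)
G = 3295/103 (G = 205/103 + (-8 - 1*(-38)) = 205/103 + (-8 + 38) = 205/103 + 30 = 3295/103 ≈ 31.990)
Z = -6 (Z = (3*(-1))*2 = -3*2 = -6)
(Z + G)² = (-6 + 3295/103)² = (2677/103)² = 7166329/10609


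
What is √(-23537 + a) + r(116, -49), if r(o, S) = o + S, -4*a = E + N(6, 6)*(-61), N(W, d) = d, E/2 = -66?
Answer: 67 + 5*I*√3746/2 ≈ 67.0 + 153.01*I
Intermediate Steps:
E = -132 (E = 2*(-66) = -132)
a = 249/2 (a = -(-132 + 6*(-61))/4 = -(-132 - 366)/4 = -¼*(-498) = 249/2 ≈ 124.50)
r(o, S) = S + o
√(-23537 + a) + r(116, -49) = √(-23537 + 249/2) + (-49 + 116) = √(-46825/2) + 67 = 5*I*√3746/2 + 67 = 67 + 5*I*√3746/2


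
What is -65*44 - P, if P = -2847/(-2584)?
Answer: -7393087/2584 ≈ -2861.1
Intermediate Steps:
P = 2847/2584 (P = -2847*(-1/2584) = 2847/2584 ≈ 1.1018)
-65*44 - P = -65*44 - 1*2847/2584 = -2860 - 2847/2584 = -7393087/2584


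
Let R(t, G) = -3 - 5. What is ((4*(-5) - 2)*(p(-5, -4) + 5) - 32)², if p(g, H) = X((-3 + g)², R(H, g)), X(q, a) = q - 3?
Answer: 2202256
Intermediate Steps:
R(t, G) = -8
X(q, a) = -3 + q
p(g, H) = -3 + (-3 + g)²
((4*(-5) - 2)*(p(-5, -4) + 5) - 32)² = ((4*(-5) - 2)*((-3 + (-3 - 5)²) + 5) - 32)² = ((-20 - 2)*((-3 + (-8)²) + 5) - 32)² = (-22*((-3 + 64) + 5) - 32)² = (-22*(61 + 5) - 32)² = (-22*66 - 32)² = (-1452 - 32)² = (-1484)² = 2202256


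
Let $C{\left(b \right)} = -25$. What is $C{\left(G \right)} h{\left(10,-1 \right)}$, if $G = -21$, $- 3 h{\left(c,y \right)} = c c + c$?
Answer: $\frac{2750}{3} \approx 916.67$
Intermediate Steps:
$h{\left(c,y \right)} = - \frac{c}{3} - \frac{c^{2}}{3}$ ($h{\left(c,y \right)} = - \frac{c c + c}{3} = - \frac{c^{2} + c}{3} = - \frac{c + c^{2}}{3} = - \frac{c}{3} - \frac{c^{2}}{3}$)
$C{\left(G \right)} h{\left(10,-1 \right)} = - 25 \left(\left(- \frac{1}{3}\right) 10 \left(1 + 10\right)\right) = - 25 \left(\left(- \frac{1}{3}\right) 10 \cdot 11\right) = \left(-25\right) \left(- \frac{110}{3}\right) = \frac{2750}{3}$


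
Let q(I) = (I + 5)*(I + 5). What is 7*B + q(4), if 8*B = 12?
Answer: 183/2 ≈ 91.500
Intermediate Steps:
q(I) = (5 + I)**2 (q(I) = (5 + I)*(5 + I) = (5 + I)**2)
B = 3/2 (B = (1/8)*12 = 3/2 ≈ 1.5000)
7*B + q(4) = 7*(3/2) + (5 + 4)**2 = 21/2 + 9**2 = 21/2 + 81 = 183/2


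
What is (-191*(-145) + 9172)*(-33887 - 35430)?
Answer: -2555509839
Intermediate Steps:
(-191*(-145) + 9172)*(-33887 - 35430) = (27695 + 9172)*(-69317) = 36867*(-69317) = -2555509839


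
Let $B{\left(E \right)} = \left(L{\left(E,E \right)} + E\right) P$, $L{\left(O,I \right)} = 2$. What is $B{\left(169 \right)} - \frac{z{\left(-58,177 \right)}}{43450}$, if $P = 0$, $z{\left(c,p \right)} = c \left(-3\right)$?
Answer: $- \frac{87}{21725} \approx -0.0040046$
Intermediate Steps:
$z{\left(c,p \right)} = - 3 c$
$B{\left(E \right)} = 0$ ($B{\left(E \right)} = \left(2 + E\right) 0 = 0$)
$B{\left(169 \right)} - \frac{z{\left(-58,177 \right)}}{43450} = 0 - \frac{\left(-3\right) \left(-58\right)}{43450} = 0 - 174 \cdot \frac{1}{43450} = 0 - \frac{87}{21725} = - \frac{87}{21725}$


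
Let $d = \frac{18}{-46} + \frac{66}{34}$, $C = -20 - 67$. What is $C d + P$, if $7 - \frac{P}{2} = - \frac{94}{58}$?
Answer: $- \frac{1333438}{11339} \approx -117.6$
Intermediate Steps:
$P = \frac{500}{29}$ ($P = 14 - 2 \left(- \frac{94}{58}\right) = 14 - 2 \left(\left(-94\right) \frac{1}{58}\right) = 14 - - \frac{94}{29} = 14 + \frac{94}{29} = \frac{500}{29} \approx 17.241$)
$C = -87$ ($C = -20 - 67 = -87$)
$d = \frac{606}{391}$ ($d = 18 \left(- \frac{1}{46}\right) + 66 \cdot \frac{1}{34} = - \frac{9}{23} + \frac{33}{17} = \frac{606}{391} \approx 1.5499$)
$C d + P = \left(-87\right) \frac{606}{391} + \frac{500}{29} = - \frac{52722}{391} + \frac{500}{29} = - \frac{1333438}{11339}$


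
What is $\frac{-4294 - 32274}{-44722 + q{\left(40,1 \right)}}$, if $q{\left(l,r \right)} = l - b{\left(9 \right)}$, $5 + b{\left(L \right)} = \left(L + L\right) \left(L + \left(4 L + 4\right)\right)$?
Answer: $\frac{36568}{45559} \approx 0.80265$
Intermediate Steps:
$b{\left(L \right)} = -5 + 2 L \left(4 + 5 L\right)$ ($b{\left(L \right)} = -5 + \left(L + L\right) \left(L + \left(4 L + 4\right)\right) = -5 + 2 L \left(L + \left(4 + 4 L\right)\right) = -5 + 2 L \left(4 + 5 L\right)$)
$q{\left(l,r \right)} = -877 + l$ ($q{\left(l,r \right)} = l - \left(-5 + 8 \cdot 9 + 10 \cdot 9^{2}\right) = l - \left(-5 + 72 + 10 \cdot 81\right) = l - \left(-5 + 72 + 810\right) = l - 877 = -877 + l$)
$\frac{-4294 - 32274}{-44722 + q{\left(40,1 \right)}} = \frac{-4294 - 32274}{-44722 + \left(-877 + 40\right)} = - \frac{36568}{-44722 - 837} = - \frac{36568}{-45559} = \left(-36568\right) \left(- \frac{1}{45559}\right) = \frac{36568}{45559}$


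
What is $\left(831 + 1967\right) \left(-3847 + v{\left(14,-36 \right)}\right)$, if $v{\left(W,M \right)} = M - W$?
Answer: $-10903806$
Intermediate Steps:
$\left(831 + 1967\right) \left(-3847 + v{\left(14,-36 \right)}\right) = \left(831 + 1967\right) \left(-3847 - 50\right) = 2798 \left(-3847 - 50\right) = 2798 \left(-3897\right) = -10903806$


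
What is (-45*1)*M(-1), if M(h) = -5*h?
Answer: -225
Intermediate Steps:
M(h) = -5*h
(-45*1)*M(-1) = (-45*1)*(-5*(-1)) = -45*5 = -225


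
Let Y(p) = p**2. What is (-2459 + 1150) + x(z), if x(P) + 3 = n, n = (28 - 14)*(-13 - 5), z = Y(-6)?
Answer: -1564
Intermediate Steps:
z = 36 (z = (-6)**2 = 36)
n = -252 (n = 14*(-18) = -252)
x(P) = -255 (x(P) = -3 - 252 = -255)
(-2459 + 1150) + x(z) = (-2459 + 1150) - 255 = -1309 - 255 = -1564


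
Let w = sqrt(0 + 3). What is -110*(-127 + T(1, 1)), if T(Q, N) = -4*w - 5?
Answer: 14520 + 440*sqrt(3) ≈ 15282.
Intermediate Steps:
w = sqrt(3) ≈ 1.7320
T(Q, N) = -5 - 4*sqrt(3) (T(Q, N) = -4*sqrt(3) - 5 = -5 - 4*sqrt(3))
-110*(-127 + T(1, 1)) = -110*(-127 + (-5 - 4*sqrt(3))) = -110*(-132 - 4*sqrt(3)) = 14520 + 440*sqrt(3)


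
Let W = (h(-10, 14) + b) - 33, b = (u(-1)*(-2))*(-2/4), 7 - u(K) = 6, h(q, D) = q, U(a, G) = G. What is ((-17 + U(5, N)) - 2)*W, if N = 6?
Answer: 546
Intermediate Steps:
u(K) = 1 (u(K) = 7 - 1*6 = 7 - 6 = 1)
b = 1 (b = (1*(-2))*(-2/4) = -(-4)/4 = -2*(-½) = 1)
W = -42 (W = (-10 + 1) - 33 = -9 - 33 = -42)
((-17 + U(5, N)) - 2)*W = ((-17 + 6) - 2)*(-42) = (-11 - 2)*(-42) = -13*(-42) = 546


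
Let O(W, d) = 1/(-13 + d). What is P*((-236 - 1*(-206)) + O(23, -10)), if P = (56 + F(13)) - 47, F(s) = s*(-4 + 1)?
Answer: 20730/23 ≈ 901.30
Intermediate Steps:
F(s) = -3*s (F(s) = s*(-3) = -3*s)
P = -30 (P = (56 - 3*13) - 47 = (56 - 39) - 47 = 17 - 47 = -30)
P*((-236 - 1*(-206)) + O(23, -10)) = -30*((-236 - 1*(-206)) + 1/(-13 - 10)) = -30*((-236 + 206) + 1/(-23)) = -30*(-30 - 1/23) = -30*(-691/23) = 20730/23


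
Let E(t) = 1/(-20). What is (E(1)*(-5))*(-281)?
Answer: -281/4 ≈ -70.250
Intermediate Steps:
E(t) = -1/20
(E(1)*(-5))*(-281) = -1/20*(-5)*(-281) = (¼)*(-281) = -281/4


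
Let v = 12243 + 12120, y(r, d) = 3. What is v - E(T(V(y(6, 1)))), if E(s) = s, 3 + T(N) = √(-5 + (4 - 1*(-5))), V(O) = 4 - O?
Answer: 24364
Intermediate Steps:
T(N) = -1 (T(N) = -3 + √(-5 + (4 - 1*(-5))) = -3 + √(-5 + (4 + 5)) = -3 + √(-5 + 9) = -3 + √4 = -3 + 2 = -1)
v = 24363
v - E(T(V(y(6, 1)))) = 24363 - 1*(-1) = 24363 + 1 = 24364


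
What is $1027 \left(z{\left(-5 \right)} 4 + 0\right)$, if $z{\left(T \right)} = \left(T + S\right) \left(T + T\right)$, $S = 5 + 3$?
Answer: $-123240$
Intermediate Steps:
$S = 8$
$z{\left(T \right)} = 2 T \left(8 + T\right)$ ($z{\left(T \right)} = \left(T + 8\right) \left(T + T\right) = \left(8 + T\right) 2 T = 2 T \left(8 + T\right)$)
$1027 \left(z{\left(-5 \right)} 4 + 0\right) = 1027 \left(2 \left(-5\right) \left(8 - 5\right) 4 + 0\right) = 1027 \left(2 \left(-5\right) 3 \cdot 4 + 0\right) = 1027 \left(\left(-30\right) 4 + 0\right) = 1027 \left(-120 + 0\right) = 1027 \left(-120\right) = -123240$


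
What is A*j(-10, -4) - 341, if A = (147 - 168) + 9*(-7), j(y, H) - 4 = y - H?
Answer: -173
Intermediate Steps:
j(y, H) = 4 + y - H (j(y, H) = 4 + (y - H) = 4 + y - H)
A = -84 (A = -21 - 63 = -84)
A*j(-10, -4) - 341 = -84*(4 - 10 - 1*(-4)) - 341 = -84*(4 - 10 + 4) - 341 = -84*(-2) - 341 = 168 - 341 = -173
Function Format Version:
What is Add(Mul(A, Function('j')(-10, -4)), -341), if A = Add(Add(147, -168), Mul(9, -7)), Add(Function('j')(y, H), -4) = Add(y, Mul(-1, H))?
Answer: -173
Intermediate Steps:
Function('j')(y, H) = Add(4, y, Mul(-1, H)) (Function('j')(y, H) = Add(4, Add(y, Mul(-1, H))) = Add(4, y, Mul(-1, H)))
A = -84 (A = Add(-21, -63) = -84)
Add(Mul(A, Function('j')(-10, -4)), -341) = Add(Mul(-84, Add(4, -10, Mul(-1, -4))), -341) = Add(Mul(-84, Add(4, -10, 4)), -341) = Add(Mul(-84, -2), -341) = Add(168, -341) = -173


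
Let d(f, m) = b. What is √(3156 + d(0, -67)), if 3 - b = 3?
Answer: 2*√789 ≈ 56.178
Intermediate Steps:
b = 0 (b = 3 - 1*3 = 3 - 3 = 0)
d(f, m) = 0
√(3156 + d(0, -67)) = √(3156 + 0) = √3156 = 2*√789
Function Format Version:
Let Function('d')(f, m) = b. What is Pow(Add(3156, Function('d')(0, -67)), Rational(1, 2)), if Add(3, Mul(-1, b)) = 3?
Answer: Mul(2, Pow(789, Rational(1, 2))) ≈ 56.178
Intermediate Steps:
b = 0 (b = Add(3, Mul(-1, 3)) = Add(3, -3) = 0)
Function('d')(f, m) = 0
Pow(Add(3156, Function('d')(0, -67)), Rational(1, 2)) = Pow(Add(3156, 0), Rational(1, 2)) = Pow(3156, Rational(1, 2)) = Mul(2, Pow(789, Rational(1, 2)))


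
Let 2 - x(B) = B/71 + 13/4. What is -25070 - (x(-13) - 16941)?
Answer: -2308333/284 ≈ -8127.9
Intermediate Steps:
x(B) = -5/4 - B/71 (x(B) = 2 - (B/71 + 13/4) = 2 - (13/4 + B/71) = 2 + (-13/4 - B/71) = -5/4 - B/71)
-25070 - (x(-13) - 16941) = -25070 - ((-5/4 - 1/71*(-13)) - 16941) = -25070 - ((-5/4 + 13/71) - 16941) = -25070 - (-303/284 - 16941) = -25070 - 1*(-4811547/284) = -25070 + 4811547/284 = -2308333/284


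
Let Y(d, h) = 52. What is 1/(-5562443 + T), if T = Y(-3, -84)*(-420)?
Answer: -1/5584283 ≈ -1.7907e-7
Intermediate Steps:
T = -21840 (T = 52*(-420) = -21840)
1/(-5562443 + T) = 1/(-5562443 - 21840) = 1/(-5584283) = -1/5584283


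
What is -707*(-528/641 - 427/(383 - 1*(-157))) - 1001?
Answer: 48604549/346140 ≈ 140.42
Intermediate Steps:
-707*(-528/641 - 427/(383 - 1*(-157))) - 1001 = -707*(-528*1/641 - 427/(383 + 157)) - 1001 = -707*(-528/641 - 427/540) - 1001 = -707*(-558827/346140) - 1001 = 395090689/346140 - 1001 = 48604549/346140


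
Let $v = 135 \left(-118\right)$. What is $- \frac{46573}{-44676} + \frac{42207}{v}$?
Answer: $- \frac{21180223}{13179420} \approx -1.6071$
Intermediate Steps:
$v = -15930$
$- \frac{46573}{-44676} + \frac{42207}{v} = - \frac{46573}{-44676} + \frac{42207}{-15930} = \left(-46573\right) \left(- \frac{1}{44676}\right) + 42207 \left(- \frac{1}{15930}\right) = \frac{46573}{44676} - \frac{14069}{5310} = - \frac{21180223}{13179420}$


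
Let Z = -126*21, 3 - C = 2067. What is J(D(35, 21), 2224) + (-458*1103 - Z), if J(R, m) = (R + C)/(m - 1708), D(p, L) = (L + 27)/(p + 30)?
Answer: -1404576936/2795 ≈ -5.0253e+5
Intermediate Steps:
C = -2064 (C = 3 - 1*2067 = 3 - 2067 = -2064)
D(p, L) = (27 + L)/(30 + p)
J(R, m) = (-2064 + R)/(-1708 + m) (J(R, m) = (R - 2064)/(m - 1708) = (-2064 + R)/(-1708 + m))
Z = -2646
J(D(35, 21), 2224) + (-458*1103 - Z) = (-2064 + (27 + 21)/(30 + 35))/(-1708 + 2224) + (-458*1103 - 1*(-2646)) = (-2064 + 48/65)/516 + (-505174 + 2646) = (-2064 + (1/65)*48)/516 - 502528 = (-2064 + 48/65)/516 - 502528 = (1/516)*(-134112/65) - 502528 = -11176/2795 - 502528 = -1404576936/2795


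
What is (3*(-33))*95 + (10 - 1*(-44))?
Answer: -9351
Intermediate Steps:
(3*(-33))*95 + (10 - 1*(-44)) = -99*95 + (10 + 44) = -9405 + 54 = -9351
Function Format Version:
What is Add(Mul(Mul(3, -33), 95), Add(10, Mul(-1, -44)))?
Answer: -9351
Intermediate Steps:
Add(Mul(Mul(3, -33), 95), Add(10, Mul(-1, -44))) = Add(Mul(-99, 95), Add(10, 44)) = Add(-9405, 54) = -9351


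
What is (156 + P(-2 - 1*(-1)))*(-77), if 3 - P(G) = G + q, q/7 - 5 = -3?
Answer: -11242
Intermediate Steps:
q = 14 (q = 35 + 7*(-3) = 35 - 21 = 14)
P(G) = -11 - G (P(G) = 3 - (G + 14) = 3 - (14 + G) = 3 + (-14 - G) = -11 - G)
(156 + P(-2 - 1*(-1)))*(-77) = (156 + (-11 - (-2 - 1*(-1))))*(-77) = (156 + (-11 - (-2 + 1)))*(-77) = (156 + (-11 - 1*(-1)))*(-77) = (156 + (-11 + 1))*(-77) = (156 - 10)*(-77) = 146*(-77) = -11242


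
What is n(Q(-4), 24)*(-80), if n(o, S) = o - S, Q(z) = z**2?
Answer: 640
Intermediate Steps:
n(Q(-4), 24)*(-80) = ((-4)**2 - 1*24)*(-80) = (16 - 24)*(-80) = -8*(-80) = 640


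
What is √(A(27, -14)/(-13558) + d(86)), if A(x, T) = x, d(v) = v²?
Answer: √1359527650078/13558 ≈ 86.000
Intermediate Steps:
√(A(27, -14)/(-13558) + d(86)) = √(27/(-13558) + 86²) = √(27*(-1/13558) + 7396) = √(-27/13558 + 7396) = √(100274941/13558) = √1359527650078/13558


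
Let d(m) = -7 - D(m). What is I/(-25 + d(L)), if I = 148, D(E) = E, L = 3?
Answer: -148/35 ≈ -4.2286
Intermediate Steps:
d(m) = -7 - m
I/(-25 + d(L)) = 148/(-25 + (-7 - 1*3)) = 148/(-25 + (-7 - 3)) = 148/(-25 - 10) = 148/(-35) = -1/35*148 = -148/35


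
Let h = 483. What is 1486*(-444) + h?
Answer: -659301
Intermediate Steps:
1486*(-444) + h = 1486*(-444) + 483 = -659784 + 483 = -659301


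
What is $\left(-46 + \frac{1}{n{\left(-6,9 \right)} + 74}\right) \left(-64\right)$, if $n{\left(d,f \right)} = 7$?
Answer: $\frac{238400}{81} \approx 2943.2$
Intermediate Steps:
$\left(-46 + \frac{1}{n{\left(-6,9 \right)} + 74}\right) \left(-64\right) = \left(-46 + \frac{1}{7 + 74}\right) \left(-64\right) = \left(-46 + \frac{1}{81}\right) \left(-64\right) = \left(- \frac{3725}{81}\right) \left(-64\right) = \frac{238400}{81}$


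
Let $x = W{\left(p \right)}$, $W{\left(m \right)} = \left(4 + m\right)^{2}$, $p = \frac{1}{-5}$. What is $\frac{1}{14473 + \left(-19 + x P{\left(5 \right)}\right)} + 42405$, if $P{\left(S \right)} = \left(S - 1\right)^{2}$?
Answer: $\frac{15567978055}{367126} \approx 42405.0$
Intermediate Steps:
$P{\left(S \right)} = \left(-1 + S\right)^{2}$
$p = - \frac{1}{5} \approx -0.2$
$x = \frac{361}{25}$ ($x = \left(4 - \frac{1}{5}\right)^{2} = \left(\frac{19}{5}\right)^{2} = \frac{361}{25} \approx 14.44$)
$\frac{1}{14473 + \left(-19 + x P{\left(5 \right)}\right)} + 42405 = \frac{1}{14473 - \left(19 - \frac{361 \left(-1 + 5\right)^{2}}{25}\right)} + 42405 = \frac{1}{14473 - \left(19 - \frac{361 \cdot 4^{2}}{25}\right)} + 42405 = \frac{1}{14473 + \left(-19 + \frac{361}{25} \cdot 16\right)} + 42405 = \frac{1}{14473 + \left(-19 + \frac{5776}{25}\right)} + 42405 = \frac{1}{14473 + \frac{5301}{25}} + 42405 = \frac{1}{\frac{367126}{25}} + 42405 = \frac{25}{367126} + 42405 = \frac{15567978055}{367126}$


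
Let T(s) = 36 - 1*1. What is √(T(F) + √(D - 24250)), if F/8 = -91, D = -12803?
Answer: √(35 + 3*I*√4117) ≈ 10.739 + 8.9624*I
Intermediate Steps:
F = -728 (F = 8*(-91) = -728)
T(s) = 35 (T(s) = 36 - 1 = 35)
√(T(F) + √(D - 24250)) = √(35 + √(-12803 - 24250)) = √(35 + √(-37053)) = √(35 + 3*I*√4117)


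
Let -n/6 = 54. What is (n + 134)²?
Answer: 36100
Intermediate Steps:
n = -324 (n = -6*54 = -324)
(n + 134)² = (-324 + 134)² = (-190)² = 36100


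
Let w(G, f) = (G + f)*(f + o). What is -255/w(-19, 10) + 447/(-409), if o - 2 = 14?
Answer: -101/31902 ≈ -0.0031659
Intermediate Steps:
o = 16 (o = 2 + 14 = 16)
w(G, f) = (16 + f)*(G + f) (w(G, f) = (G + f)*(f + 16) = (G + f)*(16 + f) = (16 + f)*(G + f))
-255/w(-19, 10) + 447/(-409) = -255/(10**2 + 16*(-19) + 16*10 - 19*10) + 447/(-409) = -255/(100 - 304 + 160 - 190) + 447*(-1/409) = -255/(-234) - 447/409 = -255*(-1/234) - 447/409 = 85/78 - 447/409 = -101/31902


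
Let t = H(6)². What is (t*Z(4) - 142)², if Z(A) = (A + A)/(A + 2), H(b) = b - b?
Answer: 20164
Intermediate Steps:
H(b) = 0
Z(A) = 2*A/(2 + A) (Z(A) = (2*A)/(2 + A) = 2*A/(2 + A))
t = 0 (t = 0² = 0)
(t*Z(4) - 142)² = (0*(2*4/(2 + 4)) - 142)² = (0*(2*4/6) - 142)² = (0*(2*4*(⅙)) - 142)² = (0*(4/3) - 142)² = (0 - 142)² = (-142)² = 20164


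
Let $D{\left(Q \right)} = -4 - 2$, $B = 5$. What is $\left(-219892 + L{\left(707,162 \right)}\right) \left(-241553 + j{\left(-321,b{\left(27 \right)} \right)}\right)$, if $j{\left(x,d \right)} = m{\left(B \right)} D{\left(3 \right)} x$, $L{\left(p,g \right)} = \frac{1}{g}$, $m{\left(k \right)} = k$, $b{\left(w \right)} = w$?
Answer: $\frac{8261677763269}{162} \approx 5.0998 \cdot 10^{10}$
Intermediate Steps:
$D{\left(Q \right)} = -6$
$j{\left(x,d \right)} = - 30 x$ ($j{\left(x,d \right)} = 5 \left(-6\right) x = - 30 x$)
$\left(-219892 + L{\left(707,162 \right)}\right) \left(-241553 + j{\left(-321,b{\left(27 \right)} \right)}\right) = \left(-219892 + \frac{1}{162}\right) \left(-241553 - -9630\right) = \left(-219892 + \frac{1}{162}\right) \left(-241553 + 9630\right) = \left(- \frac{35622503}{162}\right) \left(-231923\right) = \frac{8261677763269}{162}$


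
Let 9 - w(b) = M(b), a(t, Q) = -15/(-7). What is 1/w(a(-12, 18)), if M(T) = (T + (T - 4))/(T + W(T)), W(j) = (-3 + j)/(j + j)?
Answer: 34/301 ≈ 0.11296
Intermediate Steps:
a(t, Q) = 15/7 (a(t, Q) = -15*(-⅐) = 15/7)
W(j) = (-3 + j)/(2*j) (W(j) = (-3 + j)/((2*j)) = (-3 + j)*(1/(2*j)) = (-3 + j)/(2*j))
M(T) = (-4 + 2*T)/(T + (-3 + T)/(2*T)) (M(T) = (T + (T - 4))/(T + (-3 + T)/(2*T)) = (T + (-4 + T))/(T + (-3 + T)/(2*T)) = (-4 + 2*T)/(T + (-3 + T)/(2*T)))
w(b) = 9 - 4*b*(-2 + b)/(-3 + b + 2*b²)
1/w(a(-12, 18)) = 1/((-27 + 14*(15/7)² + 17*(15/7))/(-3 + 15/7 + 2*(15/7)²)) = 1/((-27 + 14*(225/49) + 255/7)/(-3 + 15/7 + 2*(225/49))) = 1/((-27 + 450/7 + 255/7)/(-3 + 15/7 + 450/49)) = 1/((516/7)/(408/49)) = 1/((49/408)*(516/7)) = 1/(301/34) = 34/301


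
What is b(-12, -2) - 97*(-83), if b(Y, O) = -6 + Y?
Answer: 8033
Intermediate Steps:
b(-12, -2) - 97*(-83) = (-6 - 12) - 97*(-83) = -18 + 8051 = 8033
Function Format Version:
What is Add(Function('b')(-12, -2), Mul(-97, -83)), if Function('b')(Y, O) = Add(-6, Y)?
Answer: 8033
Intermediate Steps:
Add(Function('b')(-12, -2), Mul(-97, -83)) = Add(Add(-6, -12), Mul(-97, -83)) = Add(-18, 8051) = 8033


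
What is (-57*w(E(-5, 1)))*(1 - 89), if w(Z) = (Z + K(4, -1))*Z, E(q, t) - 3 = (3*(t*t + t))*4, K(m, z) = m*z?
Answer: 3114936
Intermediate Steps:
E(q, t) = 3 + 12*t + 12*t**2 (E(q, t) = 3 + (3*(t*t + t))*4 = 3 + (3*(t**2 + t))*4 = 3 + (3*(t + t**2))*4 = 3 + (3*t + 3*t**2)*4 = 3 + (12*t + 12*t**2) = 3 + 12*t + 12*t**2)
w(Z) = Z*(-4 + Z) (w(Z) = (Z + 4*(-1))*Z = (Z - 4)*Z = (-4 + Z)*Z = Z*(-4 + Z))
(-57*w(E(-5, 1)))*(1 - 89) = (-57*(3 + 12*1 + 12*1**2)*(-4 + (3 + 12*1 + 12*1**2)))*(1 - 89) = -57*(3 + 12 + 12*1)*(-4 + (3 + 12 + 12*1))*(-88) = -57*(3 + 12 + 12)*(-4 + (3 + 12 + 12))*(-88) = -1539*(-4 + 27)*(-88) = -1539*23*(-88) = -57*621*(-88) = -35397*(-88) = 3114936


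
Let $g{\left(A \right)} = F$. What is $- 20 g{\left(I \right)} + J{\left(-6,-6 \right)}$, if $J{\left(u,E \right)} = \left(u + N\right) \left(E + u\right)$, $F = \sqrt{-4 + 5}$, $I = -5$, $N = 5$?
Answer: $-8$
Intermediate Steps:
$F = 1$ ($F = \sqrt{1} = 1$)
$J{\left(u,E \right)} = \left(5 + u\right) \left(E + u\right)$ ($J{\left(u,E \right)} = \left(u + 5\right) \left(E + u\right) = \left(5 + u\right) \left(E + u\right)$)
$g{\left(A \right)} = 1$
$- 20 g{\left(I \right)} + J{\left(-6,-6 \right)} = \left(-20\right) 1 + \left(\left(-6\right)^{2} + 5 \left(-6\right) + 5 \left(-6\right) - -36\right) = -20 + \left(36 - 30 - 30 + 36\right) = -20 + 12 = -8$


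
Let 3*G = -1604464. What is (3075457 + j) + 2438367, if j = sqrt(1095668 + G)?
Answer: 5513824 + 2*sqrt(1261905)/3 ≈ 5.5146e+6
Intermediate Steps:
G = -1604464/3 (G = (1/3)*(-1604464) = -1604464/3 ≈ -5.3482e+5)
j = 2*sqrt(1261905)/3 (j = sqrt(1095668 - 1604464/3) = sqrt(1682540/3) = 2*sqrt(1261905)/3 ≈ 748.90)
(3075457 + j) + 2438367 = (3075457 + 2*sqrt(1261905)/3) + 2438367 = 5513824 + 2*sqrt(1261905)/3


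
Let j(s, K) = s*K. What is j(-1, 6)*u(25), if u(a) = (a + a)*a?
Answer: -7500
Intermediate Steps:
j(s, K) = K*s
u(a) = 2*a**2 (u(a) = (2*a)*a = 2*a**2)
j(-1, 6)*u(25) = (6*(-1))*(2*25**2) = -12*625 = -6*1250 = -7500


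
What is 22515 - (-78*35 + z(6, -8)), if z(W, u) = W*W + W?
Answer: 25203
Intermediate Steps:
z(W, u) = W + W**2 (z(W, u) = W**2 + W = W + W**2)
22515 - (-78*35 + z(6, -8)) = 22515 - (-78*35 + 6*(1 + 6)) = 22515 - (-2730 + 6*7) = 22515 - (-2730 + 42) = 22515 - 1*(-2688) = 22515 + 2688 = 25203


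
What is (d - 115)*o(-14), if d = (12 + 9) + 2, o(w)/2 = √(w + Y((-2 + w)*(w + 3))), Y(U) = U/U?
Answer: -184*I*√13 ≈ -663.42*I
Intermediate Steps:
Y(U) = 1
o(w) = 2*√(1 + w) (o(w) = 2*√(w + 1) = 2*√(1 + w))
d = 23 (d = 21 + 2 = 23)
(d - 115)*o(-14) = (23 - 115)*(2*√(1 - 14)) = -184*√(-13) = -184*I*√13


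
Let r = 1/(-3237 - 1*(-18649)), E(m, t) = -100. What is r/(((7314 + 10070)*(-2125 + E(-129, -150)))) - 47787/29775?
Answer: -75965644752009/47332476876320 ≈ -1.6049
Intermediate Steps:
r = 1/15412 (r = 1/(-3237 + 18649) = 1/15412 ≈ 6.4885e-5)
r/(((7314 + 10070)*(-2125 + E(-129, -150)))) - 47787/29775 = 1/(15412*(((7314 + 10070)*(-2125 - 100)))) - 47787/29775 = 1/(15412*((17384*(-2225)))) - 47787*1/29775 = (1/15412)/(-38679400) - 15929/9925 = (1/15412)*(-1/38679400) - 15929/9925 = -1/596126912800 - 15929/9925 = -75965644752009/47332476876320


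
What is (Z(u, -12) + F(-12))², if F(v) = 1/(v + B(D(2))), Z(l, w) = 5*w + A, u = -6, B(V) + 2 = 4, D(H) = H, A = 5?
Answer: 303601/100 ≈ 3036.0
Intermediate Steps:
B(V) = 2 (B(V) = -2 + 4 = 2)
Z(l, w) = 5 + 5*w (Z(l, w) = 5*w + 5 = 5 + 5*w)
F(v) = 1/(2 + v) (F(v) = 1/(v + 2) = 1/(2 + v))
(Z(u, -12) + F(-12))² = ((5 + 5*(-12)) + 1/(2 - 12))² = ((5 - 60) + 1/(-10))² = (-55 - ⅒)² = (-551/10)² = 303601/100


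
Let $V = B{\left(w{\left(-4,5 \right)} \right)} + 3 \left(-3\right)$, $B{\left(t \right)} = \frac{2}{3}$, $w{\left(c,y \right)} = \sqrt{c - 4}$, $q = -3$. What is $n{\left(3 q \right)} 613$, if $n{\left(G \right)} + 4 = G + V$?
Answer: $- \frac{39232}{3} \approx -13077.0$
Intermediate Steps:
$w{\left(c,y \right)} = \sqrt{-4 + c}$
$B{\left(t \right)} = \frac{2}{3}$ ($B{\left(t \right)} = 2 \cdot \frac{1}{3} = \frac{2}{3}$)
$V = - \frac{25}{3}$ ($V = \frac{2}{3} + 3 \left(-3\right) = \frac{2}{3} - 9 = - \frac{25}{3} \approx -8.3333$)
$n{\left(G \right)} = - \frac{37}{3} + G$ ($n{\left(G \right)} = -4 + \left(G - \frac{25}{3}\right) = -4 + \left(- \frac{25}{3} + G\right) = - \frac{37}{3} + G$)
$n{\left(3 q \right)} 613 = \left(- \frac{37}{3} + 3 \left(-3\right)\right) 613 = \left(- \frac{37}{3} - 9\right) 613 = \left(- \frac{64}{3}\right) 613 = - \frac{39232}{3}$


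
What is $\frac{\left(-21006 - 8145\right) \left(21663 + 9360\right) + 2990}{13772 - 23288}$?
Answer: $\frac{904348483}{9516} \approx 95035.0$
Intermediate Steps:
$\frac{\left(-21006 - 8145\right) \left(21663 + 9360\right) + 2990}{13772 - 23288} = \frac{\left(-29151\right) 31023 + 2990}{-9516} = \left(-904351473 + 2990\right) \left(- \frac{1}{9516}\right) = \left(-904348483\right) \left(- \frac{1}{9516}\right) = \frac{904348483}{9516}$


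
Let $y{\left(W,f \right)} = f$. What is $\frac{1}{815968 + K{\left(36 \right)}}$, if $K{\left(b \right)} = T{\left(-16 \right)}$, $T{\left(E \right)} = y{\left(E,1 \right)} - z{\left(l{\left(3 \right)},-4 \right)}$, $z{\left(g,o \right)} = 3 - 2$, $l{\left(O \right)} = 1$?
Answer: $\frac{1}{815968} \approx 1.2255 \cdot 10^{-6}$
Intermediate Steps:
$z{\left(g,o \right)} = 1$ ($z{\left(g,o \right)} = 3 - 2 = 1$)
$T{\left(E \right)} = 0$ ($T{\left(E \right)} = 1 - 1 = 0$)
$K{\left(b \right)} = 0$
$\frac{1}{815968 + K{\left(36 \right)}} = \frac{1}{815968 + 0} = \frac{1}{815968}$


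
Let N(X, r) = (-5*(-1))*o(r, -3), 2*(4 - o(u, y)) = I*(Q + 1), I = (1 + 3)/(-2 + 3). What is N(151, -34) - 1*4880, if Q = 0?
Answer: -4870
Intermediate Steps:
I = 4 (I = 4/1 = 4*1 = 4)
o(u, y) = 2 (o(u, y) = 4 - 2*(0 + 1) = 4 - 2 = 2)
N(X, r) = 10 (N(X, r) = -5*(-1)*2 = 5*2 = 10)
N(151, -34) - 1*4880 = 10 - 1*4880 = 10 - 4880 = -4870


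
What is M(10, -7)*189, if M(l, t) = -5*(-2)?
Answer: 1890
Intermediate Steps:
M(l, t) = 10
M(10, -7)*189 = 10*189 = 1890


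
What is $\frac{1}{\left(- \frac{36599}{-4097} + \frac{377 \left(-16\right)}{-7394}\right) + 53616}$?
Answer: $\frac{15146609}{812248251199} \approx 1.8648 \cdot 10^{-5}$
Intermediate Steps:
$\frac{1}{\left(- \frac{36599}{-4097} + \frac{377 \left(-16\right)}{-7394}\right) + 53616} = \frac{1}{\left(\left(-36599\right) \left(- \frac{1}{4097}\right) - - \frac{3016}{3697}\right) + 53616} = \frac{1}{\left(\frac{36599}{4097} + \frac{3016}{3697}\right) + 53616} = \frac{1}{\frac{147663055}{15146609} + 53616} = \frac{1}{\frac{812248251199}{15146609}} = \frac{15146609}{812248251199}$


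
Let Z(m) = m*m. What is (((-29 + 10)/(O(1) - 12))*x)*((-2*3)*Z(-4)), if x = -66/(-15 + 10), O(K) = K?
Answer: -10944/5 ≈ -2188.8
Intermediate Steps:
Z(m) = m**2
x = 66/5 (x = -66/(-5) = -66*(-1/5) = 66/5 ≈ 13.200)
(((-29 + 10)/(O(1) - 12))*x)*((-2*3)*Z(-4)) = (((-29 + 10)/(1 - 12))*(66/5))*(-2*3*(-4)**2) = (-19/(-11)*(66/5))*(-6*16) = (-19*(-1/11)*(66/5))*(-96) = ((19/11)*(66/5))*(-96) = (114/5)*(-96) = -10944/5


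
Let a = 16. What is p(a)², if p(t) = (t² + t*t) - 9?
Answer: 253009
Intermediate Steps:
p(t) = -9 + 2*t² (p(t) = (t² + t²) - 9 = 2*t² - 9 = -9 + 2*t²)
p(a)² = (-9 + 2*16²)² = (-9 + 2*256)² = (-9 + 512)² = 503² = 253009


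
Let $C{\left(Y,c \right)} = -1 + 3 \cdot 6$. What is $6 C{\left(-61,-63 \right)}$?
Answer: $102$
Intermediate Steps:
$C{\left(Y,c \right)} = 17$ ($C{\left(Y,c \right)} = -1 + 18 = 17$)
$6 C{\left(-61,-63 \right)} = 6 \cdot 17 = 102$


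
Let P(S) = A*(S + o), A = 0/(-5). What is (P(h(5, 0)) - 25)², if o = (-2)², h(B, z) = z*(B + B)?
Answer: 625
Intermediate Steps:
h(B, z) = 2*B*z (h(B, z) = z*(2*B) = 2*B*z)
o = 4
A = 0 (A = 0*(-⅕) = 0)
P(S) = 0 (P(S) = 0*(S + 4) = 0*(4 + S) = 0)
(P(h(5, 0)) - 25)² = (0 - 25)² = (-25)² = 625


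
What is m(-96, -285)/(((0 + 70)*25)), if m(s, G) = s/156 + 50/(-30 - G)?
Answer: -139/580125 ≈ -0.00023960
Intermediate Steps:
m(s, G) = 50/(-30 - G) + s/156 (m(s, G) = s*(1/156) + 50/(-30 - G) = s/156 + 50/(-30 - G) = 50/(-30 - G) + s/156)
m(-96, -285)/(((0 + 70)*25)) = ((-7800 + 30*(-96) - 285*(-96))/(156*(30 - 285)))/(((0 + 70)*25)) = ((1/156)*(-7800 - 2880 + 27360)/(-255))/((70*25)) = ((1/156)*(-1/255)*16680)/1750 = -278/663*1/1750 = -139/580125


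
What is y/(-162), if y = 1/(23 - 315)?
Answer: 1/47304 ≈ 2.1140e-5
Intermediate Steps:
y = -1/292 (y = 1/(-292) = -1/292 ≈ -0.0034247)
y/(-162) = -1/292/(-162) = -1/292*(-1/162) = 1/47304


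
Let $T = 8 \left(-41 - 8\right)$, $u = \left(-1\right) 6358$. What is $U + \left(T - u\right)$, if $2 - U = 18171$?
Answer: $-12203$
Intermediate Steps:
$u = -6358$
$U = -18169$ ($U = 2 - 18171 = -18169$)
$T = -392$ ($T = 8 \left(-49\right) = -392$)
$U + \left(T - u\right) = -18169 - -5966 = -18169 + \left(-392 + 6358\right) = -18169 + 5966 = -12203$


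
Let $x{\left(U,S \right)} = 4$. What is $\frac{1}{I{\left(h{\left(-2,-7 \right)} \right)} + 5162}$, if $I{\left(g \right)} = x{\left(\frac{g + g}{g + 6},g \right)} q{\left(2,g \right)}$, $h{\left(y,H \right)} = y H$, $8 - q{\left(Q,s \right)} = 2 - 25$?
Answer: $\frac{1}{5286} \approx 0.00018918$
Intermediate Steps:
$q{\left(Q,s \right)} = 31$ ($q{\left(Q,s \right)} = 8 - \left(2 - 25\right) = 8 - -23 = 8 + 23 = 31$)
$h{\left(y,H \right)} = H y$
$I{\left(g \right)} = 124$ ($I{\left(g \right)} = 4 \cdot 31 = 124$)
$\frac{1}{I{\left(h{\left(-2,-7 \right)} \right)} + 5162} = \frac{1}{124 + 5162} = \frac{1}{5286}$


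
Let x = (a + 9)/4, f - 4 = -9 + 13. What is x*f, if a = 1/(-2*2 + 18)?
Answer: 127/7 ≈ 18.143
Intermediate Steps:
f = 8 (f = 4 + (-9 + 13) = 4 + 4 = 8)
a = 1/14 (a = 1/(-4 + 18) = 1/14 ≈ 0.071429)
x = 127/56 (x = (1/14 + 9)/4 = (¼)*(127/14) = 127/56 ≈ 2.2679)
x*f = (127/56)*8 = 127/7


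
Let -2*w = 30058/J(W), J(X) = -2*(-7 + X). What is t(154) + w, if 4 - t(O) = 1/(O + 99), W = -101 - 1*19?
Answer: -3545543/64262 ≈ -55.173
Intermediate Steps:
W = -120 (W = -101 - 19 = -120)
J(X) = 14 - 2*X
t(O) = 4 - 1/(99 + O) (t(O) = 4 - 1/(O + 99) = 4 - 1/(99 + O))
w = -15029/254 (w = -15029/(14 - 2*(-120)) = -15029/(14 + 240) = -15029/254 ≈ -59.169)
t(154) + w = (395 + 4*154)/(99 + 154) - 15029/254 = (395 + 616)/253 - 15029/254 = (1/253)*1011 - 15029/254 = 1011/253 - 15029/254 = -3545543/64262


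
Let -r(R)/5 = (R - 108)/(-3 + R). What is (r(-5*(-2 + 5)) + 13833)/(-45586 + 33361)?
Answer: -82793/73350 ≈ -1.1287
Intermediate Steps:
r(R) = -5*(-108 + R)/(-3 + R) (r(R) = -5*(R - 108)/(-3 + R) = -5*(-108 + R)/(-3 + R))
(r(-5*(-2 + 5)) + 13833)/(-45586 + 33361) = (5*(108 - (-5)*(-2 + 5))/(-3 - 5*(-2 + 5)) + 13833)/(-45586 + 33361) = (5*(108 - (-5)*3)/(-3 - 5*3) + 13833)/(-12225) = (5*(108 - 1*(-15))/(-3 - 15) + 13833)*(-1/12225) = (5*(108 + 15)/(-18) + 13833)*(-1/12225) = (5*(-1/18)*123 + 13833)*(-1/12225) = (-205/6 + 13833)*(-1/12225) = (82793/6)*(-1/12225) = -82793/73350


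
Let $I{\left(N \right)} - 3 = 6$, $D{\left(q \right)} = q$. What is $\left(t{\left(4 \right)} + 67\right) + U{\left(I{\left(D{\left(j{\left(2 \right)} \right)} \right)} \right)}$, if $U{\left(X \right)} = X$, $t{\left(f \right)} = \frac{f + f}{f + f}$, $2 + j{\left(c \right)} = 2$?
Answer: $77$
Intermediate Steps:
$j{\left(c \right)} = 0$ ($j{\left(c \right)} = -2 + 2 = 0$)
$t{\left(f \right)} = 1$ ($t{\left(f \right)} = \frac{2 f}{2 f} = 2 f \frac{1}{2 f} = 1$)
$I{\left(N \right)} = 9$ ($I{\left(N \right)} = 3 + 6 = 9$)
$\left(t{\left(4 \right)} + 67\right) + U{\left(I{\left(D{\left(j{\left(2 \right)} \right)} \right)} \right)} = \left(1 + 67\right) + 9 = 68 + 9 = 77$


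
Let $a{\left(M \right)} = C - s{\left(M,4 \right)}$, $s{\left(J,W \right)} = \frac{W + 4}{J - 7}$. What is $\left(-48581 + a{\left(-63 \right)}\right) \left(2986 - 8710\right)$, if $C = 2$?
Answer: $\frac{9732293964}{35} \approx 2.7807 \cdot 10^{8}$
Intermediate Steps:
$s{\left(J,W \right)} = \frac{4 + W}{-7 + J}$
$a{\left(M \right)} = 2 - \frac{8}{-7 + M}$ ($a{\left(M \right)} = 2 - \frac{4 + 4}{-7 + M} = 2 - \frac{1}{-7 + M} 8 = 2 - \frac{8}{-7 + M}$)
$\left(-48581 + a{\left(-63 \right)}\right) \left(2986 - 8710\right) = \left(-48581 + \frac{2 \left(-11 - 63\right)}{-7 - 63}\right) \left(2986 - 8710\right) = \left(-48581 + 2 \frac{1}{-70} \left(-74\right)\right) \left(-5724\right) = \left(-48581 + 2 \left(- \frac{1}{70}\right) \left(-74\right)\right) \left(-5724\right) = \left(-48581 + \frac{74}{35}\right) \left(-5724\right) = \left(- \frac{1700261}{35}\right) \left(-5724\right) = \frac{9732293964}{35}$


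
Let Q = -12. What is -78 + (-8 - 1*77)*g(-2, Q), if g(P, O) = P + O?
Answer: 1112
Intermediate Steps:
g(P, O) = O + P
-78 + (-8 - 1*77)*g(-2, Q) = -78 + (-8 - 1*77)*(-12 - 2) = -78 + (-8 - 77)*(-14) = -78 - 85*(-14) = -78 + 1190 = 1112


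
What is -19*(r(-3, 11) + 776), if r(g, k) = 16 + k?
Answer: -15257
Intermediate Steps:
-19*(r(-3, 11) + 776) = -19*((16 + 11) + 776) = -19*(27 + 776) = -19*803 = -15257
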